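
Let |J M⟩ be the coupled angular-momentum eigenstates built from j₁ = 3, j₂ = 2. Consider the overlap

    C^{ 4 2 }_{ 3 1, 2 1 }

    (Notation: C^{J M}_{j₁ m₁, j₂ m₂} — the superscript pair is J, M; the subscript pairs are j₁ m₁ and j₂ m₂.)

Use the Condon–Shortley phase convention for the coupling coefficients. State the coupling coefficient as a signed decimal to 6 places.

-0.188982

√[9·1!5!3!/10! · 4!2!3!1!6!2!] = √(5184/7)
  +(−1)^0/∏(0,1,2,3,3,0)! = 1/72  (running 1/72)
  +(−1)^1/∏(1,0,1,2,4,1)! = -1/48  (running -1/144)
⟨..|..⟩ = √(5184/7)·(-1/144) = -0.188982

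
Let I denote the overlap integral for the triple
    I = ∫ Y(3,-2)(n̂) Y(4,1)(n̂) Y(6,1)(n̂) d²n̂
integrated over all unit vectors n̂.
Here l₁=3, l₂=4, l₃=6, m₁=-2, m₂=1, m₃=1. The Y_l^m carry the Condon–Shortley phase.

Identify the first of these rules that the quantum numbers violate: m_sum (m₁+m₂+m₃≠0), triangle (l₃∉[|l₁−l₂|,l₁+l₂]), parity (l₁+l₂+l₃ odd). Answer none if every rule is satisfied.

m₁+m₂+m₃ = -2 + 1 + 1 = 0  ✓
triangle: |3−4|=1 ≤ l₃=6 ≤ 3+4=7  ✓
parity: l₁+l₂+l₃ = 13 is odd  ✗

parity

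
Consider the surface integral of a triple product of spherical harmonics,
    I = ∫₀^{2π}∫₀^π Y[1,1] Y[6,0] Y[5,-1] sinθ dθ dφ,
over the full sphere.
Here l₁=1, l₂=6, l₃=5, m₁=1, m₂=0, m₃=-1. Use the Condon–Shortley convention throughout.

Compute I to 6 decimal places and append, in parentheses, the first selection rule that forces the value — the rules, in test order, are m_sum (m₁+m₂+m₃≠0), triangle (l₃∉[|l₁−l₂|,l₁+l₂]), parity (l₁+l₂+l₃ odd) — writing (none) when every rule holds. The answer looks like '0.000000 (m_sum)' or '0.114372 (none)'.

0.158246 (none)

Rules hold: Σm=0, L=12 even, 5≤5≤7.
N = 3·13·11 = 429
Δ = 2!·0!·10!/13! = 1/858
Racah Σ t=1..1: t=1:−1/14400 = -1/14400
⇒ 3j(1 6 5; 0 0 0)² = 6/143, sgn +1
Racah Σ t=0..0: t=0:+1/34560 = 1/34560
⇒ 3j(1 6 5; 1 0 -1)² = 5/286, sgn +1
4πI² = N·(3j₀)²·(3jₘ)² = 45/143
I = +1·√(0.314685/4π) = 0.15824621
No selection rule forces the value: the integral is nonzero (none).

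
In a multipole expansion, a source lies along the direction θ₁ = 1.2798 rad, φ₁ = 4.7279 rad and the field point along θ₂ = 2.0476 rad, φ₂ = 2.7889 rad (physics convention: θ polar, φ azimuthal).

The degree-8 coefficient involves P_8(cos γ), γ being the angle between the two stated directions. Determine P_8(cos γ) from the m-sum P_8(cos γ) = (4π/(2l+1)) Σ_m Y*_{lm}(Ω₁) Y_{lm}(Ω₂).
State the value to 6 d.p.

-0.216888

Term-by-term m-sum for l=8 (normalisation 4π/17 = 0.739198):
  [-8]  conj(Y_{8,-8})(Ω₁) = 0.36274 + 0.04524j ; Y_{8,-8}(Ω₂) = -0.18996 + 0.06296j ; Δ = -0.07175 + 0.01424j
  [-7]  conj(Y_{8,-7})(Ω₁) = -0.04745 + 0.43534j ; Y_{8,-7}(Ω₂) = -0.32340 + 0.25766j ; Δ = -0.09683 - 0.15302j
  [-6]  conj(Y_{8,-6})(Ω₁) = -0.06799 - 0.00635j ; Y_{8,-6}(Ω₂) = -0.20739 + 0.34181j ; Δ = 0.01627 - 0.02192j
  [-5]  conj(Y_{8,-5})(Ω₁) = -0.02574 + 0.33124j ; Y_{8,-5}(Ω₂) = -0.00631 + 0.03233j ; Δ = -0.01055 - 0.00292j
  [-4]  conj(Y_{8,-4})(Ω₁) = -0.19898 - 0.01236j ; Y_{8,-4}(Ω₂) = -0.05349 - 0.33143j ; Δ = 0.00655 + 0.06661j
  [-3]  conj(Y_{8,-3})(Ω₁) = -0.01152 + 0.24737j ; Y_{8,-3}(Ω₂) = -0.10290 - 0.18279j ; Δ = 0.04640 - 0.02335j
  [-2]  conj(Y_{8,-2})(Ω₁) = -0.24474 - 0.00759j ; Y_{8,-2}(Ω₂) = 0.18278 + 0.15564j ; Δ = -0.04355 - 0.03948j
  [-1]  conj(Y_{8,-1})(Ω₁) = -0.00319 + 0.20537j ; Y_{8,-1}(Ω₂) = 0.24679 + 0.09084j ; Δ = -0.01944 + 0.05039j
  [+0]  conj(Y_{8,0})(Ω₁) = -0.25593 + 0.00000j ; Y_{8,0}(Ω₂) = -0.20470 + 0.00000j ; Δ = 0.05239 + 0.00000j
  [+1]  conj(Y_{8,1})(Ω₁) = 0.00319 + 0.20537j ; Y_{8,1}(Ω₂) = -0.24679 + 0.09084j ; Δ = -0.01944 - 0.05039j
  [+2]  conj(Y_{8,2})(Ω₁) = -0.24474 + 0.00759j ; Y_{8,2}(Ω₂) = 0.18278 - 0.15564j ; Δ = -0.04355 + 0.03948j
  [+3]  conj(Y_{8,3})(Ω₁) = 0.01152 + 0.24737j ; Y_{8,3}(Ω₂) = 0.10290 - 0.18279j ; Δ = 0.04640 + 0.02335j
  [+4]  conj(Y_{8,4})(Ω₁) = -0.19898 + 0.01236j ; Y_{8,4}(Ω₂) = -0.05349 + 0.33143j ; Δ = 0.00655 - 0.06661j
  [+5]  conj(Y_{8,5})(Ω₁) = 0.02574 + 0.33124j ; Y_{8,5}(Ω₂) = 0.00631 + 0.03233j ; Δ = -0.01055 + 0.00292j
  [+6]  conj(Y_{8,6})(Ω₁) = -0.06799 + 0.00635j ; Y_{8,6}(Ω₂) = -0.20739 - 0.34181j ; Δ = 0.01627 + 0.02192j
  [+7]  conj(Y_{8,7})(Ω₁) = 0.04745 + 0.43534j ; Y_{8,7}(Ω₂) = 0.32340 + 0.25766j ; Δ = -0.09683 + 0.15302j
  [+8]  conj(Y_{8,8})(Ω₁) = 0.36274 - 0.04524j ; Y_{8,8}(Ω₂) = -0.18996 - 0.06296j ; Δ = -0.07175 - 0.01424j
Accumulated sum -0.29341 - 0.00000j; after 4π/(2l+1) scaling, -0.21689 - 0.00000j ⇒ P_8 = -0.216888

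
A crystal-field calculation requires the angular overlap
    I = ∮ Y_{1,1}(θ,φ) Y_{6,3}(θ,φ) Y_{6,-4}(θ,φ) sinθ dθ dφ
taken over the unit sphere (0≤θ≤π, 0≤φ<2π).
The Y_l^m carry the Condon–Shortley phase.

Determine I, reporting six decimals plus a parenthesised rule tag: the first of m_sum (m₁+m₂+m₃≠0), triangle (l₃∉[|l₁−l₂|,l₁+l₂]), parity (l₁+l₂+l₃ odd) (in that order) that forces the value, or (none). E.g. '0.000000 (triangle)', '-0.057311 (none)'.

0.000000 (parity)

L=13 odd ⇒ parity kills the (l;000) factor ⇒ I = 0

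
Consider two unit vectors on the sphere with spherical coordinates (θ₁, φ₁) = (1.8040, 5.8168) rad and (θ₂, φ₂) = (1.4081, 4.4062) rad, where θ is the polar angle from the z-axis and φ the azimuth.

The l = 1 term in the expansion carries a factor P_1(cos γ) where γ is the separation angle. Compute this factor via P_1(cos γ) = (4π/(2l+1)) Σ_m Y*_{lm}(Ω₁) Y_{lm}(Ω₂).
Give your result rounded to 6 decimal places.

Term-by-term m-sum for l=1 (normalisation 4π/3 = 4.188790):
  m=-1: (0.300242, -0.151150) × (-0.102766, 0.325075) = (0.018280, 0.113134)  (running Σ = (0.018280, 0.113134))
  m=0: (-0.112914, -0.000000) × (0.079144, 0.000000) = (-0.008936, -0.000000)  (running Σ = (0.009344, 0.113134))
  m=1: (-0.300242, -0.151150) × (0.102766, 0.325075) = (0.018280, -0.113134)  (running Σ = (0.027624, 0.000000))
Σ over m = (0.027624, 0.000000); ×(4π/3) → (0.115712, 0.000000). Real part: 0.115712

0.115712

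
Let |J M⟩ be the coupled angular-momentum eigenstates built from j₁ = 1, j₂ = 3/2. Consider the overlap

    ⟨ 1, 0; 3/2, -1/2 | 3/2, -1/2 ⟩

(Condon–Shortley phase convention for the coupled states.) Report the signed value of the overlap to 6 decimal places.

triangle: 1!*1!*2!/5! = 2/120
(j±m)!: 1!*1!*1!*2!*1!*2! = 4
prefactor² = (2J+1)*Δ*N² = 4/15
  k=0: +1/(0!*1!*1!*1!*0!*1!) = 1
  k=1: −1/(1!*0!*0!*0!*1!*2!) = -1/2
Σ = 1/2  ⇒  CG² = 4/15*(1/2)² = 1/15
CG = +√(1/15) = +0.258199

+√(1/15) ≈ +0.258199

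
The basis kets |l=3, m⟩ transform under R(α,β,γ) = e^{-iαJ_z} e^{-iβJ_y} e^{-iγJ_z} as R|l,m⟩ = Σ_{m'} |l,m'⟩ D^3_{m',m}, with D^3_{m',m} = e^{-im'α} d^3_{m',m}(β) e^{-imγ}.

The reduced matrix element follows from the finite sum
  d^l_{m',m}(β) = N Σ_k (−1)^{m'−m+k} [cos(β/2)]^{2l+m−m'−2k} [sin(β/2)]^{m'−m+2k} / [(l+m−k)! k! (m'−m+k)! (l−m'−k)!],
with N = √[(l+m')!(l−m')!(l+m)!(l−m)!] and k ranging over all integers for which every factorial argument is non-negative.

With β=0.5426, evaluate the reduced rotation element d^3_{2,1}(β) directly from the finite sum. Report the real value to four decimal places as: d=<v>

d^3_{2,1}(β=0.5426) via the finite sum:
c=cos(0.542600/2)=0.963423, s=sin(0.542600/2)=0.267984; N=√[120·1·24·2]=75.894664
k∈{0,1} keeps every argument non-negative
  k=0: (−1)^1·75.8947/(24)·0.9634^5·0.2680^1 = -0.703388
  k=1: (−1)^2·75.8947/(12)·0.9634^3·0.2680^3 = +0.108845
d^3_{2,1}(0.5426) = -0.703388 +0.108845 = -0.594543

d=-0.5945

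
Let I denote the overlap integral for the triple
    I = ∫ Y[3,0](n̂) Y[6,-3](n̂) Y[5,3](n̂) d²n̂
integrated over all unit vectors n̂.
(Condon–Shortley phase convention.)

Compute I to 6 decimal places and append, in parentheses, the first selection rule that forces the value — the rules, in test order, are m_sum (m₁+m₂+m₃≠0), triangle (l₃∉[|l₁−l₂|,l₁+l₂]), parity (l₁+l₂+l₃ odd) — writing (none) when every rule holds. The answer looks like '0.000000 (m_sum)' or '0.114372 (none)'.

0.036034 (none)

Rules hold: Σm=0, L=14 even, 3≤5≤9.
N = 7·13·11 = 1001
Δ = 4!·2!·8!/15! = 1/675675
Racah Σ t=1..3: t=1:−1/8640 t=2:+1/2304 t=3:−1/8640 = 7/34560
⇒ 3j(3 6 5; 0 0 0)² = 7/429, sgn -1
Racah Σ t=1..3: t=1:−1/17280 t=2:+1/20160 t=3:−1/483840 = -1/96768
⇒ 3j(3 6 5; 0 -3 3)² = 1/1001, sgn -1
4πI² = N·(3j₀)²·(3jₘ)² = 7/429
I = +1·√(0.016317/4π) = 0.03603425
No selection rule forces the value: the integral is nonzero (none).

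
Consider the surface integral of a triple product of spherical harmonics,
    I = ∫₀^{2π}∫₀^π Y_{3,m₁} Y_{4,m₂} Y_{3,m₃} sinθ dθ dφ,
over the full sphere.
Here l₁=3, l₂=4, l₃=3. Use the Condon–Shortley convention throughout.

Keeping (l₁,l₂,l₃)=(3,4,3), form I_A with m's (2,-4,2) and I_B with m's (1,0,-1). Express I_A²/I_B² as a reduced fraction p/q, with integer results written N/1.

70/1

Same 3,4,3: normalisation and zero-m 3j drop out of the ratio.
A: Δ: 4! 2! 4! / 11! → 1/34650; sum: t=0:+1/576 = 1/576; 3j²(3 4 3; 2 -4 2) = Δ·Π!·Σ² = 5/99  (sign -1)
B: Δ: 4! 2! 4! / 11! → 1/34650; sum: t=0:+1/1152 t=1:−1/36 t=2:+1/32 = 5/1152; 3j²(3 4 3; 1 0 -1) = Δ·Π!·Σ² = 1/1386  (sign +1)
I_A²/I_B² = (5/99)/(1/1386) = 70/1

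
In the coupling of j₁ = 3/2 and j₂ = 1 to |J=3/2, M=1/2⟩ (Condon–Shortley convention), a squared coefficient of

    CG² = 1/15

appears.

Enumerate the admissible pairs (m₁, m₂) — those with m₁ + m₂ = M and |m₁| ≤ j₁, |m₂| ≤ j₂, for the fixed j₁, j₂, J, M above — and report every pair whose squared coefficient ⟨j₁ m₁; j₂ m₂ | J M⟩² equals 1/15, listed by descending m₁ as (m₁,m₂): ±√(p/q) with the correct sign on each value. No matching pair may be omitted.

Admissible pairs with m₁+m₂ = M = 1/2: (-1/2,1), (1/2,0), (3/2,-1)
  (m₁,m₂)=(3/2,-1): CG² = 2/5, CG = +√(2/5)
  (m₁,m₂)=(1/2,0): CG² = 1/15, CG = +√(1/15)   ← matches the target
  (m₁,m₂)=(-1/2,1): CG² = 8/15, CG = −√(8/15)
Pairs with CG² = 1/15: (1/2,0): +√(1/15)

(1/2,0): +√(1/15)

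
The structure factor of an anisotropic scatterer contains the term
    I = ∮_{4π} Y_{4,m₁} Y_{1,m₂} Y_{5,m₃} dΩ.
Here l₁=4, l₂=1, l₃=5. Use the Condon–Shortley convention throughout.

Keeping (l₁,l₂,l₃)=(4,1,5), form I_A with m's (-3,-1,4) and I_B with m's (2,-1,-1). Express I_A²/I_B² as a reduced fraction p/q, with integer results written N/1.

Shared (l₁,l₂,l₃)=(4,1,5): N and (l;000)² cancel in I_A²/I_B².
A: Δ = 0!·8!·2!/11! = 1/495; Racah Σ t=0..0: t=0:+1/10080 = 1/10080; ⇒ 3j(4 1 5; -3 -1 4)² = 4/55, sgn -1
B: Δ = 0!·8!·2!/11! = 1/495; Racah Σ t=0..0: t=0:+1/2880 = 1/2880; ⇒ 3j(4 1 5; 2 -1 -1)² = 2/165, sgn +1
I_A²/I_B² = (4/55)/(2/165) = 6/1

6/1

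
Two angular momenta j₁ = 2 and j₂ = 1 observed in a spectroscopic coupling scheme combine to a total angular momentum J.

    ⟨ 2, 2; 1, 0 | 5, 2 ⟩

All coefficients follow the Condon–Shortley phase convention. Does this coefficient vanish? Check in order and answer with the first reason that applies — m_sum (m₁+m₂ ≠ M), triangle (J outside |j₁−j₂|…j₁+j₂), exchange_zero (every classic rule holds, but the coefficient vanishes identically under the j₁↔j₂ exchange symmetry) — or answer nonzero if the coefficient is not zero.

m-sum: m₁+m₂ = 2+0 = 2, M = 2  ✓
triangle: need |j₁−j₂| ≤ J ≤ j₁+j₂, i.e. J ∈ [1, 3]; J = 5 is outside ✗ ⇒ coefficient is 0

triangle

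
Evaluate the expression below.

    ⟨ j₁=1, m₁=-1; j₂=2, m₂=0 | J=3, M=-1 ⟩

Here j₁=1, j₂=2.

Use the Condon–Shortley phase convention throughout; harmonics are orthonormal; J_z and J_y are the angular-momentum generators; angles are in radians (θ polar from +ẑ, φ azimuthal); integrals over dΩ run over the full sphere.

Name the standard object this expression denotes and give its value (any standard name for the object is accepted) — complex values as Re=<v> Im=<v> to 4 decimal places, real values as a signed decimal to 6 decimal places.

Clebsch–Gordan coefficient, +√(2/5) ≈ +0.632456

This is a Clebsch–Gordan (vector-coupling) coefficient.
j₁+j₂−J=0  J+j₁−j₂=2  J−j₁+j₂=4  j₁+j₂+J+1=7
(j₁±m₁, j₂±m₂, J±M) = (0,2,2,2,2,4)
P² = 128/5
sum k=0..0:
  [0] +1/8 = 1/8
S = 1/8
C² = P²·S² = 2/5 ; C = +0.632456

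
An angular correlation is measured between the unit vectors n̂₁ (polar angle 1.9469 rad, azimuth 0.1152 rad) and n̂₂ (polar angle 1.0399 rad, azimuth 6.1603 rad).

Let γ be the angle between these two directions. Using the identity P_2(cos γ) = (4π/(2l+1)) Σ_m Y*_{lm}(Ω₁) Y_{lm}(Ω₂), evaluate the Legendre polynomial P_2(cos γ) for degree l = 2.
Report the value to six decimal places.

0.028338

Summing Y*_{l m}(θ₁,φ₁)·Y_{l m}(θ₂,φ₂) over m ∈ [−2, 2]; prefactor 4π/(2·2+1) = 2.513274:
  m=-2: (0.325332, 0.076312) × (0.278622, 0.069890) = (0.085311, 0.044000)  (running Σ = (0.085311, 0.044000))
  m=-1: (-0.262173, -0.030337) × (0.334763, 0.041346) = (-0.086512, -0.020995)  (running Σ = (-0.001200, 0.023004))
  m=0: (-0.187744, -0.000000) × (-0.072843, 0.000000) = (0.013676, 0.000000)  (running Σ = (0.012476, 0.023004))
  m=1: (0.262173, -0.030337) × (-0.334763, 0.041346) = (-0.086512, 0.020995)  (running Σ = (-0.074036, 0.044000))
  m=2: (0.325332, -0.076312) × (0.278622, -0.069890) = (0.085311, -0.044000)  (running Σ = (0.011275, 0.000000))
Total Σ_m = (0.011275, 0.000000). Multiply by 2.513274: (0.028338, 0.000000). P_2(cos γ) = 0.028338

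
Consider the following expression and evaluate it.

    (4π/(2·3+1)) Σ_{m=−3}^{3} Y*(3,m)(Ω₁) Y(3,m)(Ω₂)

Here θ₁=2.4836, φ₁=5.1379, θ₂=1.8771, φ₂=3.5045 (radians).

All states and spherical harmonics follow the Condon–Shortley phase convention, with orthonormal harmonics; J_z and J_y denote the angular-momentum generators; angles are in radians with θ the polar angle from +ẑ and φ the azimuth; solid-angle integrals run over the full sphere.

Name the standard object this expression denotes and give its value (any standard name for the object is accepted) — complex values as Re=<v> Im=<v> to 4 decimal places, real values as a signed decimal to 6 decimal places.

This sum is the spherical-harmonic addition theorem: it equals the Legendre polynomial P_l(cos γ) of the angle γ between the two directions.
Expand P_3 via completeness: Σ_{m} conj(Y_{3,m}) at Ω₁ times Y_{3,m} at Ω₂ —
  m=-3: Y*=(-0.091315, 0.027674)  Y=(-0.167660, 0.320420)  product (0.006443, -0.033899)
  m=-2: Y*=(0.199345, 0.227389)  Y=(-0.209538, 0.185946)  product (-0.084052, -0.010579)
  m=-1: Y*=(0.173780, -0.383451)  Y=(0.157106, -0.059657)  product (0.004426, -0.070610)
  m=+0: Y*=(-0.038431, -0.000000)  Y=(0.286422, 0.000000)  product (-0.011007, -0.000000)
  m=+1: Y*=(-0.173780, -0.383451)  Y=(-0.157106, -0.059657)  product (0.004426, 0.070610)
  m=+2: Y*=(0.199345, -0.227389)  Y=(-0.209538, -0.185946)  product (-0.084052, 0.010579)
  m=+3: Y*=(0.091315, 0.027674)  Y=(0.167660, 0.320420)  product (0.006443, 0.033899)
Total Σ_m = (-0.157374, 0.000000). Multiply by 1.795196: (-0.282518, 0.000000). P_3(cos γ) = -0.282518

Legendre polynomial (addition theorem), -0.282518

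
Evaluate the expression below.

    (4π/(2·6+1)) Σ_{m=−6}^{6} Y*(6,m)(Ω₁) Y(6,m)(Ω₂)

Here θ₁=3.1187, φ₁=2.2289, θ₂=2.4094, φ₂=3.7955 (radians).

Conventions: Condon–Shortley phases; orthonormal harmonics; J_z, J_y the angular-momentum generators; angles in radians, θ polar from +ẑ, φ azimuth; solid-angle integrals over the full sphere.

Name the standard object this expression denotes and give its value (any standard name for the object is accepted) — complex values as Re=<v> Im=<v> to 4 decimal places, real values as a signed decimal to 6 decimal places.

This sum is the spherical-harmonic addition theorem: it equals the Legendre polynomial P_l(cos γ) of the angle γ between the two directions.
Addition theorem: P_6(cos γ) = (4π/13) Σ_m Y*_{lm}(Ω₁) Y_{lm}(Ω₂), m = −6…6:
  [-6]  conj(Y_{6,-6})(Ω₁) = (0.000000, 0.000000) ; Y_{6,-6}(Ω₂) = (-0.030596, 0.030379) ; Δ = (-0.000000, -0.000000)
  [-5]  conj(Y_{6,-5})(Ω₁) = (-0.000000, 0.000000) ; Y_{6,-5}(Ω₂) = (-0.164803, 0.021201) ; Δ = (0.000000, -0.000000)
  [-4]  conj(Y_{6,-4})(Ω₁) = (-0.000001, 0.000000) ; Y_{6,-4}(Ω₂) = (-0.313305, -0.181876) ; Δ = (0.000000, 0.000000)
  [-3]  conj(Y_{6,-3})(Ω₁) = (-0.000057, -0.000025) ; Y_{6,-3}(Ω₂) = (-0.170085, -0.412689) ; Δ = (-0.000000, 0.000028)
  [-2]  conj(Y_{6,-2})(Ω₁) = (-0.000687, -0.002638) ; Y_{6,-2}(Ω₂) = (0.043121, -0.160174) ; Δ = (-0.000452, -0.000004)
  [-1]  conj(Y_{6,-1})(Ω₁) = (0.046022, -0.059531) ; Y_{6,-1}(Ω₂) = (-0.243469, 0.186591) ; Δ = (-0.000097, 0.023081)
  [+0]  conj(Y_{6,0})(Ω₁) = (1.011518, -0.000000) ; Y_{6,0}(Ω₂) = (-0.267193, 0.000000) ; Δ = (-0.270271, 0.000000)
  [+1]  conj(Y_{6,1})(Ω₁) = (-0.046022, -0.059531) ; Y_{6,1}(Ω₂) = (0.243469, 0.186591) ; Δ = (-0.000097, -0.023081)
  [+2]  conj(Y_{6,2})(Ω₁) = (-0.000687, 0.002638) ; Y_{6,2}(Ω₂) = (0.043121, 0.160174) ; Δ = (-0.000452, 0.000004)
  [+3]  conj(Y_{6,3})(Ω₁) = (0.000057, -0.000025) ; Y_{6,3}(Ω₂) = (0.170085, -0.412689) ; Δ = (-0.000000, -0.000028)
  [+4]  conj(Y_{6,4})(Ω₁) = (-0.000001, -0.000000) ; Y_{6,4}(Ω₂) = (-0.313305, 0.181876) ; Δ = (0.000000, -0.000000)
  [+5]  conj(Y_{6,5})(Ω₁) = (0.000000, 0.000000) ; Y_{6,5}(Ω₂) = (0.164803, 0.021201) ; Δ = (0.000000, 0.000000)
  [+6]  conj(Y_{6,6})(Ω₁) = (0.000000, -0.000000) ; Y_{6,6}(Ω₂) = (-0.030596, -0.030379) ; Δ = (-0.000000, 0.000000)
Σ over m = (-0.271369, 0.000000); ×(4π/13) → (-0.262317, 0.000000). Real part: -0.262317

Legendre polynomial (addition theorem), -0.262317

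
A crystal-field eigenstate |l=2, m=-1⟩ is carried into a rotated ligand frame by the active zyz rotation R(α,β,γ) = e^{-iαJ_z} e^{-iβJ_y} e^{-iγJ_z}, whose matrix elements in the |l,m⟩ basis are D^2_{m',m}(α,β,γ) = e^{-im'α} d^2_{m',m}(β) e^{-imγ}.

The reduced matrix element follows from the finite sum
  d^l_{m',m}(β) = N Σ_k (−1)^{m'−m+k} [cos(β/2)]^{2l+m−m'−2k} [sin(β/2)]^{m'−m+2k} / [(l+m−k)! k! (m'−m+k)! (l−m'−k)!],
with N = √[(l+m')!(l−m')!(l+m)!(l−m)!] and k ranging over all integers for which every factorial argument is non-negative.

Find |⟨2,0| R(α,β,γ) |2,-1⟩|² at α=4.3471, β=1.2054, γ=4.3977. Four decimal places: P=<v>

First d^2_{0,-1}(β=1.2054), then the phase factors e^{-i(0)α} and e^{-i(-1)γ}:
c=cos(1.205400/2)=0.823808, s=sin(1.205400/2)=0.566869; N=√[2·2·1·6]=4.898979
The bounds max(0,m−m')=0 and min(l+m,l−m')=1 give 2 terms
  k=0: (−1)^1·4.8990/(2)·0.8238^3·0.5669^1 = -0.776312
  k=1: (−1)^2·4.8990/(2)·0.8238^1·0.5669^3 = +0.367578
d^2_{0,-1}(1.2054) = -0.776312 +0.367578 = -0.408734
|D^2_{0,-1}|² = |d^2_{0,-1}(β)|² = (-0.408734)² = 0.167064 (the z-rotation phases have unit modulus)

P=0.1671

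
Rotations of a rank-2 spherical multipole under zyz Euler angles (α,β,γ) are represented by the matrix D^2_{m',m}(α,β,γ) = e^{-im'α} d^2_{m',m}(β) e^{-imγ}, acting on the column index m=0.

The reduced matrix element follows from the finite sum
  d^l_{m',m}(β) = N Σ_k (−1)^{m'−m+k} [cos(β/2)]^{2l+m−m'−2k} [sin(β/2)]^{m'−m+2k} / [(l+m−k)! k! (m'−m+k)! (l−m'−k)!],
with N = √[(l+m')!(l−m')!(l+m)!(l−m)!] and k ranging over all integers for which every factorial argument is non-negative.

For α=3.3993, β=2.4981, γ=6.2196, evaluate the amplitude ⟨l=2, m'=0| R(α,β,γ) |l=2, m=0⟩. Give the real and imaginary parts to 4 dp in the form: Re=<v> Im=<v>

D^2_{0,0}(3.3993,2.4981,6.2196) = e^{-i·0·3.3993}·d^2_{0,0}(2.4981)·e^{-i·0·6.2196}. Compute d first:
c=cos(2.498100/2)=0.316224, s=sin(2.498100/2)=0.948685; N=√[2·2·2·2]=4.000000
k: max(0,(0)−(0))=0 … min(2+(0),2−(0))=2
  k=0: (−1)^0·4.0000/(4)·0.3162^4·0.9487^0 = +0.009999
  k=1: (−1)^1·4.0000/(1)·0.3162^2·0.9487^2 = -0.359992
  k=2: (−1)^2·4.0000/(4)·0.3162^0·0.9487^4 = +0.810005
d^2_{0,0}(2.4981) = +0.009999 -0.359992 +0.810005 = +0.460012
Attach z-rotation phases: D = e^{-i(0)(3.3993)}·(+0.460012)·e^{-i(0)(6.2196)} = +0.460012+0.000000i

Re=0.4600 Im=0.0000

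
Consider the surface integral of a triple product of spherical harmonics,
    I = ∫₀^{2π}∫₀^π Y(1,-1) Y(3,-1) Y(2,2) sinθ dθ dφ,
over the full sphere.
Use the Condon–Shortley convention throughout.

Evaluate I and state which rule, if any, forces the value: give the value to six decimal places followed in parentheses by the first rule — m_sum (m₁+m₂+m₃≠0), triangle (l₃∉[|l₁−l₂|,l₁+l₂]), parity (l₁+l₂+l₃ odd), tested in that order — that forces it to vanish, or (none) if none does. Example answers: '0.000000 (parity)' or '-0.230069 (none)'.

Rules hold: Σm=0, L=6 even, 2≤2≤4.
N = 3·7·5 = 105
Δ = 2!·0!·4!/7! = 1/105
Racah Σ t=1..1: t=1:−1/4 = -1/4
⇒ 3j(1 3 2; 0 0 0)² = 3/35, sgn -1
Racah Σ t=2..2: t=2:+1/48 = 1/48
⇒ 3j(1 3 2; -1 -1 2)² = 1/105, sgn +1
4πI² = N·(3j₀)²·(3jₘ)² = 3/35
I = -1·√(0.0857143/4π) = -0.08258890
No selection rule forces the value: the integral is nonzero (none).

-0.082589 (none)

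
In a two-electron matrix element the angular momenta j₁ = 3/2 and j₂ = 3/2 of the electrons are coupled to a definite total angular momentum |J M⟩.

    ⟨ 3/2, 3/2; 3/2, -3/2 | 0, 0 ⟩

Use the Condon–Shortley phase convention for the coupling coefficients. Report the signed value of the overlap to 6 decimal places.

+√(1/4) ≈ +0.500000

triangle: 3!*0!*0!/4! = 6/24
(j±m)!: 3!*0!*0!*3!*0!*0! = 36
prefactor² = (2J+1)*Δ*N² = 9
  k=0: +1/(0!*3!*0!*0!*0!*0!) = 1/6
Σ = 1/6  ⇒  CG² = 9*(1/6)² = 1/4
CG = +√(1/4) = +0.500000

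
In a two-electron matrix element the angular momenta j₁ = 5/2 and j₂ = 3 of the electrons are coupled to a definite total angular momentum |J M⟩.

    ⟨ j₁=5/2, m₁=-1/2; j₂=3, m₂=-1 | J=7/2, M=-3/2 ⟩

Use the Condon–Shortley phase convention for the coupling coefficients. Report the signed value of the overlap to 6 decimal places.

-0.487950  (= −√(5/21))

j₁+j₂−J=2  J+j₁−j₂=3  J−j₁+j₂=4  j₁+j₂+J+1=10
(j₁±m₁, j₂±m₂, J±M) = (2,3,2,4,2,5)
P² = 3072/35
sum k=0..2:
  [0] +1/48 = 1/48
  [1] −1/12 = -1/12
  [2] +1/96 = 1/96
S = -5/96
C² = P²·S² = 5/21 ; C = -0.487950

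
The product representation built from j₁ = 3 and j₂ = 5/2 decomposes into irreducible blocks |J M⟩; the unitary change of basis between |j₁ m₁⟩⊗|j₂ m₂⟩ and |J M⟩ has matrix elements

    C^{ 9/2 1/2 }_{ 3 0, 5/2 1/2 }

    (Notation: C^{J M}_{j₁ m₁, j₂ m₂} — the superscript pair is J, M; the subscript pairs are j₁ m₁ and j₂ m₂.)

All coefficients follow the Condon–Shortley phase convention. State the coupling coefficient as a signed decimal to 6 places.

j₁+j₂−J=1  J+j₁−j₂=5  J−j₁+j₂=4  j₁+j₂+J+1=11
(j₁±m₁, j₂±m₂, J±M) = (3,3,3,2,5,4)
P² = 69120/77
sum k=0..1:
  [0] +1/72 = 1/72
  [1] −1/48 = -1/48
S = -1/144
C² = P²·S² = 10/231 ; C = -0.208063

−√(10/231) ≈ -0.208063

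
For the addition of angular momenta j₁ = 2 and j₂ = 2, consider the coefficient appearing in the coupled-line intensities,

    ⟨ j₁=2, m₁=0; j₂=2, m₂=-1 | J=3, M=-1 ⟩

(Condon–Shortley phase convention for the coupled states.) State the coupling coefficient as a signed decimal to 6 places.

triangle: 1!×3!×3!/8! = 36/40320
(j±m)!: 2!×2!×1!×3!×2!×4! = 1152
prefactor² = (2J+1)×Δ×N² = 36/5
  k=0: +1/(0!×1!×2!×1!×1!×2!) = 1/4
  k=1: −1/(1!×0!×1!×0!×2!×3!) = -1/12
Σ = 1/6  ⇒  CG² = 36/5×(1/6)² = 1/5
CG = +√(1/5) = +0.447214

+0.447214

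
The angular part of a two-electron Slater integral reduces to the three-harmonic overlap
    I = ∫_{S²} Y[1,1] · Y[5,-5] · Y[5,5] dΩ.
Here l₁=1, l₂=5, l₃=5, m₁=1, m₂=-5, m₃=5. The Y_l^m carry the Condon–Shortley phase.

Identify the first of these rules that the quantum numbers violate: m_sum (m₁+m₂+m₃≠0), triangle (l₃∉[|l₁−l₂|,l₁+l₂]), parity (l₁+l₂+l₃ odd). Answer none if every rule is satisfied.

m_sum

azimuthal sum: 1 − 5 + 5 = 1  ✗
4 ≤ 5 ≤ 6 (triangle on l)
L = 1 + 5 + 5 = 11 (odd)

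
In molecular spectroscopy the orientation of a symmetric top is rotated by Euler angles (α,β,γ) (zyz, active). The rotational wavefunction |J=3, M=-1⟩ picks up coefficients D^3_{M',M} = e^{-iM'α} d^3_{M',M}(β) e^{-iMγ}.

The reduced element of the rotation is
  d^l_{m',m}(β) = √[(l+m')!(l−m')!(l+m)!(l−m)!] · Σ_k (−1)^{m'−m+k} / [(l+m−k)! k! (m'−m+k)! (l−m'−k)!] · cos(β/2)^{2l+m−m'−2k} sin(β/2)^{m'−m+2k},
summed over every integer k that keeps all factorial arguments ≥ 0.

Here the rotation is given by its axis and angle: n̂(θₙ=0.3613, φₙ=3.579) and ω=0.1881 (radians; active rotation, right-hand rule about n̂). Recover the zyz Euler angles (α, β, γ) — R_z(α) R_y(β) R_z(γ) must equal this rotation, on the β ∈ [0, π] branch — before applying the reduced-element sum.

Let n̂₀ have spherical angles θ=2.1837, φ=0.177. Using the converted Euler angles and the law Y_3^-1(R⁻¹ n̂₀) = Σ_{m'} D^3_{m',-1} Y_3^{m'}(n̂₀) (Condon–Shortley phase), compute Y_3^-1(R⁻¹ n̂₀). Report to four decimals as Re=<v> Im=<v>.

Re=0.1964 Im=-0.0091

Axis–angle → zyz. n̂ = (sinθₙcosφₙ, sinθₙsinφₙ, cosθₙ) = (-0.320210, -0.149736, +0.935438), ω = 0.1881.
R = I cosω + sinω [n̂]ₓ + (1−cosω) n̂n̂ᵀ gives
  R = [+0.984170, -0.174074, -0.033283; +0.175766, +0.982757, +0.057406; +0.022716, -0.062348, +0.997796]
β = atan2(√(R₁₃²+R₂₃²), R₃₃) = 0.066406; α = atan2(R₂₃, R₁₃) mod 2π = 2.096214; γ = atan2(R₃₂, −R₃₁) mod 2π = 4.362992
Need the full column D^3_{m',-1} for m'=−3..3 at α=2.0962, β=0.0664, γ=4.3630.
cos(β/2)=0.999449, sin(β/2)=0.033197
d^3_{-3,-1}: single k=2 term ⇒ +0.004259;  D = -0.001436-0.004009i
d^3_{-2,-1}: k∈[1..2] ⇒ +0.104689 -0.000231 = +0.104458;  D = -0.067408+0.079797i
d^3_{-1,-1}: k∈[0..2] ⇒ +0.996698 -0.008797 +0.000007 = +0.987908;  D = +0.972643+0.172996i
d^3_{0,-1}: k∈[0..2] ⇒ -0.114681 +0.000380 -0.000000 = -0.114301;  D = +0.039129+0.107395i
d^3_{1,-1}: k∈[0..2] ⇒ +0.006598 -0.000010 +0.000000 = +0.006588;  D = -0.004224+0.005056i
d^3_{2,-1}: k∈[0..1] ⇒ -0.000231 +0.000000 = -0.000231;  D = -0.000228-0.000039i
d^3_{3,-1}: single k=0 term ⇒ +0.000005;  D = -0.000002-0.000004i
Y_3^{m'}(θ=2.1837,φ=0.177) and Σ D·Y over m':
  (-0.0014-0.0040i)·(+0.1969-0.1156i)  (-0.0674+0.0798i)·(-0.3690+0.1364i)  (+0.9726+0.1730i)·(+0.1703-0.0305i)  (+0.0391+0.1074i)·(+0.2888+0.0000i)  (-0.0042+0.0051i)·(-0.1703-0.0305i)  (-0.0002-0.0000i)·(-0.3690-0.1364i)  (-0.0000-0.0000i)·(-0.1969-0.1156i)
Y_3^-1(R⁻¹ n̂) = +0.196435-0.009092i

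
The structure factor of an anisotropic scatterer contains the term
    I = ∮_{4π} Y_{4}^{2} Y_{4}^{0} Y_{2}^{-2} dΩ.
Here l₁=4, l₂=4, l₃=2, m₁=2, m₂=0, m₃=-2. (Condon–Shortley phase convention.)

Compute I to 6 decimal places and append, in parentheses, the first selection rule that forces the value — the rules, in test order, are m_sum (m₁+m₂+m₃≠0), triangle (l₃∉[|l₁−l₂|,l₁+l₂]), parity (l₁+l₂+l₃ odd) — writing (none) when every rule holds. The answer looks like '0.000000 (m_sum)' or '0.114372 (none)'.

-0.190365 (none)

Rules hold: Σm=0, L=10 even, 0≤2≤8.
N = 9·9·5 = 405
Δ = 6!·2!·2!/11! = 1/13860
Racah Σ t=2..4: t=2:+1/192 t=3:−1/36 t=4:+1/192 = -5/288
⇒ 3j(4 4 2; 0 0 0)² = 20/693, sgn -1
Racah Σ t=2..2: t=2:+1/192 = 1/192
⇒ 3j(4 4 2; 2 0 -2)² = 3/77, sgn +1
4πI² = N·(3j₀)²·(3jₘ)² = 2700/5929
I = -1·√(0.455389/4π) = -0.19036462
No selection rule forces the value: the integral is nonzero (none).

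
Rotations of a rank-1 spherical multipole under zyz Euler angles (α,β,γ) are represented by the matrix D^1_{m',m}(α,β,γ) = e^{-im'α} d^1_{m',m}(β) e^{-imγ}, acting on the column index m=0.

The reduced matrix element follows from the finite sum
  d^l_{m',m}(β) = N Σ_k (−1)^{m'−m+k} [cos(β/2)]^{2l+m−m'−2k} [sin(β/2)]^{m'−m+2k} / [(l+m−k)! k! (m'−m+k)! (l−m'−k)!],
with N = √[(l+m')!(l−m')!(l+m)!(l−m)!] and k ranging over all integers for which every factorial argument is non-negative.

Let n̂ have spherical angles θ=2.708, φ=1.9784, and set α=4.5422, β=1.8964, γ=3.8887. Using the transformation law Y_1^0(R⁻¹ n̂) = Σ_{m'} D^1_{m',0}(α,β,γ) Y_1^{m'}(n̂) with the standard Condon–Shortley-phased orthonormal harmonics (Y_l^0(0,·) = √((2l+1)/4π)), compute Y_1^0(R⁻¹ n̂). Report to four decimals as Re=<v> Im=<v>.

Need the full column D^1_{m',0} for m'=−1..1 at α=4.5422, β=1.8964, γ=3.8887.
cos(β/2)=0.583146, sin(β/2)=0.812367
d^1_{-1,0}: single k=1 term ⇒ +0.669954;  D = -0.113469-0.660275i
d^1_{0,0}: k∈[0..1] ⇒ +0.340060 -0.659940 = -0.319881;  D = -0.319881+0.000000i
d^1_{1,0}: single k=0 term ⇒ -0.669954;  D = +0.113469-0.660275i
Y_1^{m'}(θ=2.708,φ=1.9784) and Σ D·Y over m':
  (-0.1135-0.6603i)·(-0.0575-0.1333i)  (-0.3199+0.0000i)·(-0.4434+0.0000i)  (+0.1135-0.6603i)·(+0.0575-0.1333i)
Y_1^0(R⁻¹ n̂) = -0.021089+0.000000i

Re=-0.0211 Im=0.0000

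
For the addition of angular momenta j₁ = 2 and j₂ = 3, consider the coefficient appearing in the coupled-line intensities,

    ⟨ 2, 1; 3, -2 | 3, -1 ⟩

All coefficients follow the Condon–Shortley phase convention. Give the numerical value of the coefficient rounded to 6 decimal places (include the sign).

triangle: 2!×2!×4!/9! = 96/362880
(j±m)!: 3!×1!×1!×5!×2!×4! = 34560
prefactor² = (2J+1)×Δ×N² = 64
  k=0: +1/(0!×2!×1!×1!×1!×3!) = 1/12
  k=1: −1/(1!×1!×0!×0!×2!×4!) = -1/48
Σ = 1/16  ⇒  CG² = 64×(1/16)² = 1/4
CG = +√(1/4) = +0.500000

+0.500000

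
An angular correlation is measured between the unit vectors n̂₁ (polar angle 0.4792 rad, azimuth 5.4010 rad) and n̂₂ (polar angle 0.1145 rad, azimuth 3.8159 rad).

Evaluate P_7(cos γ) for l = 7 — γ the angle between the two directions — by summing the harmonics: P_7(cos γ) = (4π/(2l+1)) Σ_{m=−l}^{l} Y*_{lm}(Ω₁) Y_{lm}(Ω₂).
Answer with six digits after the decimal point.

Term-by-term m-sum for l=7 (normalisation 4π/15 = 0.837758):
  m=-7: Y*=(0.002202, 0.000239)  Y=(-0.000000, -0.000000)  product (0.000000, -0.000000)
  m=-6: Y*=(0.008751, 0.013335)  Y=(-0.000003, 0.000003)  product (-0.000000, -0.000000)
  m=-5: Y*=(-0.020968, 0.067433)  Y=(0.000082, -0.000019)  product (-0.000000, 0.000006)
  m=-4: Y*=(-0.197200, 0.080404)  Y=(-0.001103, -0.000525)  product (0.000260, 0.000015)
  m=-3: Y*=(-0.378761, -0.204484)  Y=(0.005561, 0.011450)  product (0.000235, -0.005474)
  m=-2: Y*=(-0.096790, -0.493752)  Y=(0.020444, -0.090495)  product (-0.046661, -0.001335)
  m=-1: Y*=(0.071755, -0.087187)  Y=(-0.333448, 0.266522)  product (-0.000689, 0.048196)
  m=+0: Y*=(-0.436002, -0.000000)  Y=(0.900931, 0.000000)  product (-0.392808, -0.000000)
  m=+1: Y*=(-0.071755, -0.087187)  Y=(0.333448, 0.266522)  product (-0.000689, -0.048196)
  m=+2: Y*=(-0.096790, 0.493752)  Y=(0.020444, 0.090495)  product (-0.046661, 0.001335)
  m=+3: Y*=(0.378761, -0.204484)  Y=(-0.005561, 0.011450)  product (0.000235, 0.005474)
  m=+4: Y*=(-0.197200, -0.080404)  Y=(-0.001103, 0.000525)  product (0.000260, -0.000015)
  m=+5: Y*=(0.020968, 0.067433)  Y=(-0.000082, -0.000019)  product (-0.000000, -0.000006)
  m=+6: Y*=(0.008751, -0.013335)  Y=(-0.000003, -0.000003)  product (-0.000000, 0.000000)
  m=+7: Y*=(-0.002202, 0.000239)  Y=(0.000000, -0.000000)  product (0.000000, 0.000000)
Total Σ_m = (-0.486520, -0.000000). Multiply by 0.837758: (-0.407586, -0.000000). P_7(cos γ) = -0.407586

-0.407586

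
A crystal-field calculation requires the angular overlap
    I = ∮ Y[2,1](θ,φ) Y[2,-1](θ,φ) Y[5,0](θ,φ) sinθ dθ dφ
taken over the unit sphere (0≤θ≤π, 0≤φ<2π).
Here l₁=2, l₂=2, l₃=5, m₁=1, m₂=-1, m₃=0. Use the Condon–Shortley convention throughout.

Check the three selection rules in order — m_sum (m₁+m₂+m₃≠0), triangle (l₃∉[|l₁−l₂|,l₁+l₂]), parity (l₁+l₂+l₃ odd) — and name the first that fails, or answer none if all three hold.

m₁+m₂+m₃ = 1 − 1 + 0 = 0  ✓
triangle: need |l₁−l₂| ≤ l₃ ≤ l₁+l₂ = [0,4]; l₃=5 is outside  ✗
parity: l₁+l₂+l₃ = 9 is odd

triangle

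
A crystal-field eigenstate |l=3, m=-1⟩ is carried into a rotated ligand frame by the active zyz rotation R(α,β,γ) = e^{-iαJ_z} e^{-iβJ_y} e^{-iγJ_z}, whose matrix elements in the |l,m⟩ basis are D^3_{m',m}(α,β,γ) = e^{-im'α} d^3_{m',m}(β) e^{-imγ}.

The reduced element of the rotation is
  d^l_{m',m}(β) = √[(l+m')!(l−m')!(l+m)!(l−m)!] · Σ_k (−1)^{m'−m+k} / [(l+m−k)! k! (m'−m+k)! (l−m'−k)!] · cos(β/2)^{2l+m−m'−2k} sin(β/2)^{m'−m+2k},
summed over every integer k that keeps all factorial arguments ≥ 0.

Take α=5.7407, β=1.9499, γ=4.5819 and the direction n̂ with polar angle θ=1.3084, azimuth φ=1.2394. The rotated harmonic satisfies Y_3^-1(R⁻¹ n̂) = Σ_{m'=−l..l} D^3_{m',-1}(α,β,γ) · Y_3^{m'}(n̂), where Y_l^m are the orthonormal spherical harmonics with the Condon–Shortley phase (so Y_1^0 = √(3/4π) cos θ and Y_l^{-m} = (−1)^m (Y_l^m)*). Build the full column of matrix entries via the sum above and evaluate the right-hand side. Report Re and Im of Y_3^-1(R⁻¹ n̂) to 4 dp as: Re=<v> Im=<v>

Re=0.1764 Im=-0.0555

Need the full column D^3_{m',-1} for m'=−3..3 at α=5.7407, β=1.9499, γ=4.5819.
cos(β/2)=0.561209, sin(β/2)=0.827674
d^3_{-3,-1}: single k=2 term ⇒ +0.263187;  D = -0.258591+0.048968i
d^3_{-2,-1}: k∈[1..2] ⇒ +0.145708 -0.633844 = -0.488136;  D = +0.457642+0.169825i
d^3_{-1,-1}: k∈[0..2] ⇒ +0.031243 -0.543636 +0.886825 = +0.374432;  D = -0.233389-0.292795i
d^3_{0,-1}: k∈[0..2] ⇒ -0.159615 +1.041512 -0.755113 = +0.126784;  D = -0.016497-0.125707i
d^3_{1,-1}: k∈[0..2] ⇒ +0.407727 -1.182434 +0.321481 = -0.453226;  D = -0.181489+0.415301i
d^3_{2,-1}: k∈[0..1] ⇒ -0.633844 +0.689320 = +0.055476;  D = +0.045269-0.032067i
d^3_{3,-1}: single k=0 term ⇒ +0.572443;  D = +0.570884-0.042225i
Y_3^{m'}(θ=1.3084,φ=1.2394) and Σ D·Y over m':
  (-0.2586+0.0490i)·(-0.3151+0.2049i)  (+0.4576+0.1698i)·(-0.1949-0.1521i)  (-0.2334-0.2928i)·(-0.0674+0.1958i)  (-0.0165-0.1257i)·(-0.2578+0.0000i)  (-0.1815+0.4153i)·(+0.0674+0.1958i)  (+0.0453-0.0321i)·(-0.1949+0.1521i)  (+0.5709-0.0422i)·(+0.3151+0.2049i)
Y_3^-1(R⁻¹ n̂) = +0.176410-0.055458i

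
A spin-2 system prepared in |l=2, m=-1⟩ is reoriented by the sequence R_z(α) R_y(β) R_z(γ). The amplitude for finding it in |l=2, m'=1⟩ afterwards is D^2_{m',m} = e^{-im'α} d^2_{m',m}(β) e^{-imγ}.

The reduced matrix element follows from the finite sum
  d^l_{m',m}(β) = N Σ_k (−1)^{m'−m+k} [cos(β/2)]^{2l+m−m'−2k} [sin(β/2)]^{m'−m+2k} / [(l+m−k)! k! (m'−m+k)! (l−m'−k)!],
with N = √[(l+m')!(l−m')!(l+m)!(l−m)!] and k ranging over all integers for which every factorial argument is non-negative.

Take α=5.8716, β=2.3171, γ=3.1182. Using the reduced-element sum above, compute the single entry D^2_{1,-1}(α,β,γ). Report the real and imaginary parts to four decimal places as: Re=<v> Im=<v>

Re=0.2781 Im=0.1137

First d^2_{1,-1}(β=2.3171), then the phase factors e^{-i(1)α} and e^{-i(-1)γ}:
Half-angle: c=0.400668, s=0.916223. N=√(6·1·1·6)=6.000000
The bounds max(0,m−m')=0 and min(l+m,l−m')=1 give 2 terms
  k=0: (−1)^2·6.0000/(2)·0.4007^2·0.9162^2 = +0.404291
  k=1: (−1)^3·6.0000/(6)·0.4007^0·0.9162^4 = -0.704701
d^2_{1,-1}(2.3171) = +0.404291 -0.704701 = -0.300410
Phases: e^{-i·(1)·5.8716}=+0.916488+0.400063i, e^{-i·(-1)·3.1182}=-0.999726+0.023391i ⇒ D=+0.278058+0.113710i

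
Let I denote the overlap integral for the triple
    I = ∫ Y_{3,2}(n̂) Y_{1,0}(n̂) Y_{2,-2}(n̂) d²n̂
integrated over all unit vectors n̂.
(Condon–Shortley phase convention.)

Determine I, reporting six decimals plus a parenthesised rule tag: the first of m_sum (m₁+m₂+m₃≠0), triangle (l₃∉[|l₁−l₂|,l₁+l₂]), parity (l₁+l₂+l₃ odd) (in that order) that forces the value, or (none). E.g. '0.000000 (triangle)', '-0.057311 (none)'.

0.184674 (none)

Checks pass: Σm=0; 6 even; l₃=2∈[2,4].
(2·3+1)(2·1+1)(2·2+1) = 105
Δ: 2! 4! 0! / 7! → 1/105
sum: t=1:−1/4 = -1/4
3j²(3 1 2; 0 0 0) = Δ·Π!·Σ² = 3/35  (sign -1)
sum: t=1:−1/24 = -1/24
3j²(3 1 2; 2 0 -2) = Δ·Π!·Σ² = 1/21  (sign -1)
combine: 4πI² = 105·3/35·1/21 = 3/7
take √, sign +1: I = 0.18467439
No selection rule forces the value: the integral is nonzero (none).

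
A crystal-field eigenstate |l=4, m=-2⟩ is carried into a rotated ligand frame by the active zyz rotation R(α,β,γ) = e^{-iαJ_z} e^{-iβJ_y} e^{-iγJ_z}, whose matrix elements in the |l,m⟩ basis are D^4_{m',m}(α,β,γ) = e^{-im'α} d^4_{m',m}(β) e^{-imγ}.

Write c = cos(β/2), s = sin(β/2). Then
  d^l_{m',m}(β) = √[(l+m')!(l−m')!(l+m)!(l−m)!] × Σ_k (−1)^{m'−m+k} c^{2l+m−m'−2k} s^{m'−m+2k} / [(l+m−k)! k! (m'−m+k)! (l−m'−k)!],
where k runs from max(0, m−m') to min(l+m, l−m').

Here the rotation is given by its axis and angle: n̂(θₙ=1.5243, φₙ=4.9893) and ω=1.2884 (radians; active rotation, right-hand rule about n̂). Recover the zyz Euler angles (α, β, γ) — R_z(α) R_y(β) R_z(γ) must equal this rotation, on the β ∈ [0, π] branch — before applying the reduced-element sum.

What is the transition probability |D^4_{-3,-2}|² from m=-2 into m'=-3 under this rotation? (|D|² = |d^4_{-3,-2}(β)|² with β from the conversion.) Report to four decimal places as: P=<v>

Axis–angle → zyz. n̂ = (sinθₙcosφₙ, sinθₙsinφₙ, cosθₙ) = (+0.273090, -0.960865, +0.046480), ω = 1.2884.
R = I cosω + sinω [n̂]ₓ + (1−cosω) n̂n̂ᵀ gives
  R = [+0.332454, -0.233921, -0.913649; -0.144644, +0.944645, -0.294489; +0.931962, +0.230058, +0.280216]
β = atan2(√(R₁₃²+R₂₃²), R₃₃) = 1.286777; α = atan2(R₂₃, R₁₃) mod 2π = 3.453400; γ = atan2(R₃₂, −R₃₁) mod 2π = 2.899578
Split into d^4_{-3,-2}(β=1.2868) × two z-phases.
c=cos(1.286777/2)=0.800068, s=sin(1.286777/2)=0.599910; N=√[1·5040·2·720]=2693.993318
Admissible k: 1..2 (factorial args all ≥0)
  k=1: (−1)^0·2693.9933/(720)·0.8001^7·0.5999^1 = +0.471017
  k=2: (−1)^1·2693.9933/(240)·0.8001^5·0.5999^3 = -0.794469
d^4_{-3,-2}(1.2868) = +0.471017 -0.794469 = -0.323451
|D^4_{-3,-2}|² = |d^4_{-3,-2}(β)|² = (-0.323451)² = 0.104621 (the z-rotation phases have unit modulus)

P=0.1046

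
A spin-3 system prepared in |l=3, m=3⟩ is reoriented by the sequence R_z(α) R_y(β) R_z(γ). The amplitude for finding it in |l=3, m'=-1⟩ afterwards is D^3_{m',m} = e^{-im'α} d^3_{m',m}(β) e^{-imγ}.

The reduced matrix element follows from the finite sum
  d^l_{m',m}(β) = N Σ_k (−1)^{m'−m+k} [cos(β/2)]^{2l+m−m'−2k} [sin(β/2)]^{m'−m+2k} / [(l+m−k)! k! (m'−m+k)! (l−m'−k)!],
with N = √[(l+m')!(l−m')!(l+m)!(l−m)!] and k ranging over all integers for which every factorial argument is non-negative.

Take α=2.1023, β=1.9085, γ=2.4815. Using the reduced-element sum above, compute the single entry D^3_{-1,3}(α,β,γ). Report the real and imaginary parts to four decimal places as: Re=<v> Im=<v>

Re=0.3379 Im=0.4637

Split into d^3_{-1,3}(β=1.9085) × two z-phases.
c=cos(1.908500/2)=0.578221, s=sin(1.908500/2)=0.815880; N=√[2·24·720·1]=185.903201
k∈{4} keeps every argument non-negative
  k=4: (−1)^0·185.9032/(48)·0.5782^2·0.8159^4 = +0.573771
d^3_{-1,3}(1.9085) = +0.573771
D = (-0.506830+0.862046i)·(+0.573771)·(+0.398134-0.917327i) = +0.337947+0.463687i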